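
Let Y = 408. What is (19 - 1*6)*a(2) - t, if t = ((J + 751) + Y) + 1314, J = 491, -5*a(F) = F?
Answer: -14846/5 ≈ -2969.2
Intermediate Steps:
a(F) = -F/5
t = 2964 (t = ((491 + 751) + 408) + 1314 = (1242 + 408) + 1314 = 1650 + 1314 = 2964)
(19 - 1*6)*a(2) - t = (19 - 1*6)*(-⅕*2) - 1*2964 = (19 - 6)*(-⅖) - 2964 = 13*(-⅖) - 2964 = -26/5 - 2964 = -14846/5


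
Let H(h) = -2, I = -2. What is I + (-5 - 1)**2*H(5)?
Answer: -74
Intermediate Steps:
I + (-5 - 1)**2*H(5) = -2 + (-5 - 1)**2*(-2) = -2 + (-6)**2*(-2) = -2 + 36*(-2) = -2 - 72 = -74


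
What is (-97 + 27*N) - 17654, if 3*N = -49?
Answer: -18192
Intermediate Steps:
N = -49/3 (N = (1/3)*(-49) = -49/3 ≈ -16.333)
(-97 + 27*N) - 17654 = (-97 + 27*(-49/3)) - 17654 = (-97 - 441) - 17654 = -538 - 17654 = -18192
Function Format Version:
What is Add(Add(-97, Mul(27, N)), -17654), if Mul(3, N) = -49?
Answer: -18192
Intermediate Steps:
N = Rational(-49, 3) (N = Mul(Rational(1, 3), -49) = Rational(-49, 3) ≈ -16.333)
Add(Add(-97, Mul(27, N)), -17654) = Add(Add(-97, Mul(27, Rational(-49, 3))), -17654) = Add(Add(-97, -441), -17654) = Add(-538, -17654) = -18192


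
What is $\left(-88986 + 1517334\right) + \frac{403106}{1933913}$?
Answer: $\frac{2762301168830}{1933913} \approx 1.4283 \cdot 10^{6}$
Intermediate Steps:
$\left(-88986 + 1517334\right) + \frac{403106}{1933913} = 1428348 + 403106 \cdot \frac{1}{1933913} = 1428348 + \frac{403106}{1933913} = \frac{2762301168830}{1933913}$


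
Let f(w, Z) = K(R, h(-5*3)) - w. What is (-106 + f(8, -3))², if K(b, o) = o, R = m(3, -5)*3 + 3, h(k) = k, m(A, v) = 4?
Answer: 16641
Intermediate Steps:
R = 15 (R = 4*3 + 3 = 12 + 3 = 15)
f(w, Z) = -15 - w (f(w, Z) = -5*3 - w = -15 - w)
(-106 + f(8, -3))² = (-106 + (-15 - 1*8))² = (-106 + (-15 - 8))² = (-106 - 23)² = (-129)² = 16641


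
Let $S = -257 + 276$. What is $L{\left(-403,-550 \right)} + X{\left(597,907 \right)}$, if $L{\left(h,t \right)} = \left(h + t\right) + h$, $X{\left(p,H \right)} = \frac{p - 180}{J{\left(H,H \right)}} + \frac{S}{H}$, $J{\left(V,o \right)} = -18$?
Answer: $- \frac{7505311}{5442} \approx -1379.1$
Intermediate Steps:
$S = 19$
$X{\left(p,H \right)} = 10 + \frac{19}{H} - \frac{p}{18}$ ($X{\left(p,H \right)} = \frac{p - 180}{-18} + \frac{19}{H} = \left(-180 + p\right) \left(- \frac{1}{18}\right) + \frac{19}{H} = \left(10 - \frac{p}{18}\right) + \frac{19}{H} = 10 + \frac{19}{H} - \frac{p}{18}$)
$L{\left(h,t \right)} = t + 2 h$
$L{\left(-403,-550 \right)} + X{\left(597,907 \right)} = \left(-550 + 2 \left(-403\right)\right) + \left(10 + \frac{19}{907} - \frac{199}{6}\right) = \left(-550 - 806\right) + \left(10 + 19 \cdot \frac{1}{907} - \frac{199}{6}\right) = -1356 + \left(10 + \frac{19}{907} - \frac{199}{6}\right) = -1356 - \frac{125959}{5442} = - \frac{7505311}{5442}$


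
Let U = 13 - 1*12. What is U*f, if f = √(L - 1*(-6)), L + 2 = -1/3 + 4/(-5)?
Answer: √645/15 ≈ 1.6931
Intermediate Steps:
U = 1 (U = 13 - 12 = 1)
L = -47/15 (L = -2 + (-1/3 + 4/(-5)) = -2 + (-1*⅓ + 4*(-⅕)) = -2 + (-⅓ - ⅘) = -2 - 17/15 = -47/15 ≈ -3.1333)
f = √645/15 (f = √(-47/15 - 1*(-6)) = √(-47/15 + 6) = √(43/15) = √645/15 ≈ 1.6931)
U*f = 1*(√645/15) = √645/15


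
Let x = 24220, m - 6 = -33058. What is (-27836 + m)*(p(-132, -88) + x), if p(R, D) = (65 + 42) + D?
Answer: -1475864232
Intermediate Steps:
m = -33052 (m = 6 - 33058 = -33052)
p(R, D) = 107 + D
(-27836 + m)*(p(-132, -88) + x) = (-27836 - 33052)*((107 - 88) + 24220) = -60888*(19 + 24220) = -60888*24239 = -1475864232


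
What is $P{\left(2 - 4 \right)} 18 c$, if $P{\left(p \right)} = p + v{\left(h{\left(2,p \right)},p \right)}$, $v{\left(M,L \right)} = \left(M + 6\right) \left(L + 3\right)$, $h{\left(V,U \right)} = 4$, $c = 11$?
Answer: $1584$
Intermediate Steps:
$v{\left(M,L \right)} = \left(3 + L\right) \left(6 + M\right)$ ($v{\left(M,L \right)} = \left(6 + M\right) \left(3 + L\right) = \left(3 + L\right) \left(6 + M\right)$)
$P{\left(p \right)} = 30 + 11 p$ ($P{\left(p \right)} = p + \left(18 + 3 \cdot 4 + 6 p + p 4\right) = p + \left(18 + 12 + 6 p + 4 p\right) = p + \left(30 + 10 p\right) = 30 + 11 p$)
$P{\left(2 - 4 \right)} 18 c = \left(30 + 11 \left(2 - 4\right)\right) 18 \cdot 11 = \left(30 + 11 \left(-2\right)\right) 18 \cdot 11 = \left(30 - 22\right) 18 \cdot 11 = 8 \cdot 18 \cdot 11 = 144 \cdot 11 = 1584$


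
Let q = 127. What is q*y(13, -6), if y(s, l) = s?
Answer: 1651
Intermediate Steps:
q*y(13, -6) = 127*13 = 1651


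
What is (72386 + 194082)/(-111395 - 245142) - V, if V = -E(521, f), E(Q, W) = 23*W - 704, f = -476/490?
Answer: -9073209994/12478795 ≈ -727.09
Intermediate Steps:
f = -34/35 (f = -476*1/490 = -34/35 ≈ -0.97143)
E(Q, W) = -704 + 23*W
V = 25422/35 (V = -(-704 + 23*(-34/35)) = -(-704 - 782/35) = -1*(-25422/35) = 25422/35 ≈ 726.34)
(72386 + 194082)/(-111395 - 245142) - V = (72386 + 194082)/(-111395 - 245142) - 1*25422/35 = 266468/(-356537) - 25422/35 = 266468*(-1/356537) - 25422/35 = -266468/356537 - 25422/35 = -9073209994/12478795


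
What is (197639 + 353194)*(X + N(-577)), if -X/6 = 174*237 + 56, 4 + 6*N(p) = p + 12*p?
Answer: -274331175379/2 ≈ -1.3717e+11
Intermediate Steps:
N(p) = -⅔ + 13*p/6 (N(p) = -⅔ + (p + 12*p)/6 = -⅔ + (13*p)/6 = -⅔ + 13*p/6)
X = -247764 (X = -6*(174*237 + 56) = -6*(41238 + 56) = -6*41294 = -247764)
(197639 + 353194)*(X + N(-577)) = (197639 + 353194)*(-247764 + (-⅔ + (13/6)*(-577))) = 550833*(-247764 + (-⅔ - 7501/6)) = 550833*(-247764 - 7505/6) = 550833*(-1494089/6) = -274331175379/2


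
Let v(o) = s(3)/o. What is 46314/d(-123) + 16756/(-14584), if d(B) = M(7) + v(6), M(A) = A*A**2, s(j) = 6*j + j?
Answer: 37202079/280742 ≈ 132.51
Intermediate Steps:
s(j) = 7*j
M(A) = A**3
v(o) = 21/o (v(o) = (7*3)/o = 21/o)
d(B) = 693/2 (d(B) = 7**3 + 21/6 = 343 + 21*(1/6) = 343 + 7/2 = 693/2)
46314/d(-123) + 16756/(-14584) = 46314/(693/2) + 16756/(-14584) = 46314*(2/693) + 16756*(-1/14584) = 10292/77 - 4189/3646 = 37202079/280742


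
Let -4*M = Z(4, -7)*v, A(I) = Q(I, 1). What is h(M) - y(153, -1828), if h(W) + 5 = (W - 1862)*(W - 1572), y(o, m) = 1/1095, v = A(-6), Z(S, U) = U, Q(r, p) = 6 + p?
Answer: 50547697679/17520 ≈ 2.8851e+6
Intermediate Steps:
A(I) = 7 (A(I) = 6 + 1 = 7)
v = 7
y(o, m) = 1/1095
M = 49/4 (M = -(-7)*7/4 = -1/4*(-49) = 49/4 ≈ 12.250)
h(W) = -5 + (-1862 + W)*(-1572 + W) (h(W) = -5 + (W - 1862)*(W - 1572) = -5 + (-1862 + W)*(-1572 + W))
h(M) - y(153, -1828) = (2927059 + (49/4)**2 - 3434*49/4) - 1*1/1095 = (2927059 + 2401/16 - 84133/2) - 1/1095 = 46162281/16 - 1/1095 = 50547697679/17520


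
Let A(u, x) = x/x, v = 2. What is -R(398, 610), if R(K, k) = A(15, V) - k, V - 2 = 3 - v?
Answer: 609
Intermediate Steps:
V = 3 (V = 2 + (3 - 1*2) = 2 + (3 - 2) = 2 + 1 = 3)
A(u, x) = 1
R(K, k) = 1 - k
-R(398, 610) = -(1 - 1*610) = -(1 - 610) = -1*(-609) = 609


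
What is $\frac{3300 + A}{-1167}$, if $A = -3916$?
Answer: $\frac{616}{1167} \approx 0.52785$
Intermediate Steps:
$\frac{3300 + A}{-1167} = \frac{3300 - 3916}{-1167} = \left(-616\right) \left(- \frac{1}{1167}\right) = \frac{616}{1167}$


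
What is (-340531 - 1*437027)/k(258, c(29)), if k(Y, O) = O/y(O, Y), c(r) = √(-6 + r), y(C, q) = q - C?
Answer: 777558 - 200609964*√23/23 ≈ -4.1053e+7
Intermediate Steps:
k(Y, O) = O/(Y - O)
(-340531 - 1*437027)/k(258, c(29)) = (-340531 - 1*437027)/((-√(-6 + 29)/(√(-6 + 29) - 1*258))) = (-340531 - 437027)/((-√23/(√23 - 258))) = -777558*(-√23*(-258 + √23)/23) = -(-777558)*√23*(-258 + √23)/23 = 777558*√23*(-258 + √23)/23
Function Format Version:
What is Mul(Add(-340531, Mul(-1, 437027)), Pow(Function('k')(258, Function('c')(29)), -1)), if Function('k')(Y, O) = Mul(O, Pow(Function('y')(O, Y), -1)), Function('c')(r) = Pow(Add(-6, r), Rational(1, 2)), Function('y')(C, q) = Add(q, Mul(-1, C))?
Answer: Add(777558, Mul(Rational(-200609964, 23), Pow(23, Rational(1, 2)))) ≈ -4.1053e+7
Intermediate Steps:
Function('k')(Y, O) = Mul(O, Pow(Add(Y, Mul(-1, O)), -1))
Mul(Add(-340531, Mul(-1, 437027)), Pow(Function('k')(258, Function('c')(29)), -1)) = Mul(Add(-340531, Mul(-1, 437027)), Pow(Mul(-1, Pow(Add(-6, 29), Rational(1, 2)), Pow(Add(Pow(Add(-6, 29), Rational(1, 2)), Mul(-1, 258)), -1)), -1)) = Mul(Add(-340531, -437027), Pow(Mul(-1, Pow(23, Rational(1, 2)), Pow(Add(Pow(23, Rational(1, 2)), -258), -1)), -1)) = Mul(-777558, Pow(Mul(-1, Pow(23, Rational(1, 2)), Pow(Add(-258, Pow(23, Rational(1, 2))), -1)), -1)) = Mul(-777558, Mul(Rational(-1, 23), Pow(23, Rational(1, 2)), Add(-258, Pow(23, Rational(1, 2))))) = Mul(Rational(777558, 23), Pow(23, Rational(1, 2)), Add(-258, Pow(23, Rational(1, 2))))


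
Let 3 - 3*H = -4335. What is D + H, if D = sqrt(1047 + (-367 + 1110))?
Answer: 1446 + sqrt(1790) ≈ 1488.3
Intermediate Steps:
H = 1446 (H = 1 - 1/3*(-4335) = 1 + 1445 = 1446)
D = sqrt(1790) (D = sqrt(1047 + 743) = sqrt(1790) ≈ 42.308)
D + H = sqrt(1790) + 1446 = 1446 + sqrt(1790)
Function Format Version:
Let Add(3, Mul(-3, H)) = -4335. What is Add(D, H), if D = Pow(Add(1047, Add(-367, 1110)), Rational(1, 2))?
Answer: Add(1446, Pow(1790, Rational(1, 2))) ≈ 1488.3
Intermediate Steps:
H = 1446 (H = Add(1, Mul(Rational(-1, 3), -4335)) = Add(1, 1445) = 1446)
D = Pow(1790, Rational(1, 2)) (D = Pow(Add(1047, 743), Rational(1, 2)) = Pow(1790, Rational(1, 2)) ≈ 42.308)
Add(D, H) = Add(Pow(1790, Rational(1, 2)), 1446) = Add(1446, Pow(1790, Rational(1, 2)))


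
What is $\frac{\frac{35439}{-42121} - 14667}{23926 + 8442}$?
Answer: $- \frac{308912073}{681686264} \approx -0.45316$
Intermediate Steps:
$\frac{\frac{35439}{-42121} - 14667}{23926 + 8442} = \frac{35439 \left(- \frac{1}{42121}\right) - 14667}{32368} = \left(- \frac{35439}{42121} - 14667\right) \frac{1}{32368} = \left(- \frac{617824146}{42121}\right) \frac{1}{32368} = - \frac{308912073}{681686264}$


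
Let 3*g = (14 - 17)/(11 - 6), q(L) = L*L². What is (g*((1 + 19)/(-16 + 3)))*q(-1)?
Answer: -4/13 ≈ -0.30769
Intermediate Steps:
q(L) = L³
g = -⅕ (g = ((14 - 17)/(11 - 6))/3 = (-3/5)/3 = (-3*⅕)/3 = (⅓)*(-⅗) = -⅕ ≈ -0.20000)
(g*((1 + 19)/(-16 + 3)))*q(-1) = -(1 + 19)/(5*(-16 + 3))*(-1)³ = -4/(-13)*(-1) = -4*(-1)/13*(-1) = -⅕*(-20/13)*(-1) = (4/13)*(-1) = -4/13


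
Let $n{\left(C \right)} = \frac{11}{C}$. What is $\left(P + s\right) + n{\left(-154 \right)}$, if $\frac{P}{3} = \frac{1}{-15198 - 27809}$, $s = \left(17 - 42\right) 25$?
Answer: $- \frac{376354299}{602098} \approx -625.07$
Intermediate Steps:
$s = -625$ ($s = \left(-25\right) 25 = -625$)
$P = - \frac{3}{43007}$ ($P = \frac{3}{-15198 - 27809} = \frac{3}{-43007} = 3 \left(- \frac{1}{43007}\right) = - \frac{3}{43007} \approx -6.9756 \cdot 10^{-5}$)
$\left(P + s\right) + n{\left(-154 \right)} = \left(- \frac{3}{43007} - 625\right) + \frac{11}{-154} = - \frac{26879378}{43007} + 11 \left(- \frac{1}{154}\right) = - \frac{26879378}{43007} - \frac{1}{14} = - \frac{376354299}{602098}$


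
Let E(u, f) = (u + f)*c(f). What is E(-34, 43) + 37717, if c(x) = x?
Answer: 38104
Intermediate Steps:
E(u, f) = f*(f + u) (E(u, f) = (u + f)*f = (f + u)*f = f*(f + u))
E(-34, 43) + 37717 = 43*(43 - 34) + 37717 = 43*9 + 37717 = 387 + 37717 = 38104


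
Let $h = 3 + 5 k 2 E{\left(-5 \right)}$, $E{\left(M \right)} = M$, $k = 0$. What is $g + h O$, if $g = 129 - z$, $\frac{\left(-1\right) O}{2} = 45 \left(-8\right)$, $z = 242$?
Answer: $2047$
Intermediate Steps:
$O = 720$ ($O = - 2 \cdot 45 \left(-8\right) = \left(-2\right) \left(-360\right) = 720$)
$h = 3$ ($h = 3 + 5 \cdot 0 \cdot 2 \left(-5\right) = 3 + 0 \cdot 2 \left(-5\right) = 3 + 0 \left(-5\right) = 3 + 0 = 3$)
$g = -113$ ($g = 129 - 242 = -113$)
$g + h O = -113 + 3 \cdot 720 = -113 + 2160 = 2047$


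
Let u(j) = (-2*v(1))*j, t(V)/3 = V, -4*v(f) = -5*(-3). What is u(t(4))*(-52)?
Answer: -4680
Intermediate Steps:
v(f) = -15/4 (v(f) = -(-5)*(-3)/4 = -¼*15 = -15/4)
t(V) = 3*V
u(j) = 15*j/2 (u(j) = (-2*(-15/4))*j = 15*j/2)
u(t(4))*(-52) = (15*(3*4)/2)*(-52) = ((15/2)*12)*(-52) = 90*(-52) = -4680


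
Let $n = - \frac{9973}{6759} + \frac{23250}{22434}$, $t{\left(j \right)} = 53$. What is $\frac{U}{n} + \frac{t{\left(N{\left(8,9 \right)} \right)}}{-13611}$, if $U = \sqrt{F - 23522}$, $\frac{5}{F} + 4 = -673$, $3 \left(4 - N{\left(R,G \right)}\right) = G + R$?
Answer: $- \frac{53}{13611} - \frac{25271901 i \sqrt{10780818123}}{7513293194} \approx -0.0038939 - 349.25 i$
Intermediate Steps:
$N{\left(R,G \right)} = 4 - \frac{G}{3} - \frac{R}{3}$ ($N{\left(R,G \right)} = 4 - \frac{G + R}{3} = 4 - \left(\frac{G}{3} + \frac{R}{3}\right) = 4 - \frac{G}{3} - \frac{R}{3}$)
$F = - \frac{5}{677}$ ($F = \frac{5}{-4 - 673} = \frac{5}{-677} = 5 \left(- \frac{1}{677}\right) = - \frac{5}{677} \approx -0.0073855$)
$n = - \frac{11097922}{25271901}$ ($n = \left(-9973\right) \frac{1}{6759} + 23250 \cdot \frac{1}{22434} = - \frac{9973}{6759} + \frac{3875}{3739} = - \frac{11097922}{25271901} \approx -0.43914$)
$U = \frac{i \sqrt{10780818123}}{677}$ ($U = \sqrt{- \frac{5}{677} - 23522} = \sqrt{- \frac{15924399}{677}} = \frac{i \sqrt{10780818123}}{677} \approx 153.37 i$)
$\frac{U}{n} + \frac{t{\left(N{\left(8,9 \right)} \right)}}{-13611} = \frac{\frac{1}{677} i \sqrt{10780818123}}{- \frac{11097922}{25271901}} + \frac{53}{-13611} = \frac{i \sqrt{10780818123}}{677} \left(- \frac{25271901}{11097922}\right) + 53 \left(- \frac{1}{13611}\right) = - \frac{25271901 i \sqrt{10780818123}}{7513293194} - \frac{53}{13611} = - \frac{53}{13611} - \frac{25271901 i \sqrt{10780818123}}{7513293194}$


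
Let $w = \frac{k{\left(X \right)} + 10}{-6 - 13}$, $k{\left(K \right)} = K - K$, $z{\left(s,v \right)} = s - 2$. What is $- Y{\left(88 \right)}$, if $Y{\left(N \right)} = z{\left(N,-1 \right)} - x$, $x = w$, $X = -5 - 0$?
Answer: $- \frac{1644}{19} \approx -86.526$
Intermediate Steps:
$X = -5$ ($X = -5 + 0 = -5$)
$z{\left(s,v \right)} = -2 + s$
$k{\left(K \right)} = 0$
$w = - \frac{10}{19}$ ($w = \frac{0 + 10}{-6 - 13} = \frac{10}{-19} = 10 \left(- \frac{1}{19}\right) = - \frac{10}{19} \approx -0.52632$)
$x = - \frac{10}{19} \approx -0.52632$
$Y{\left(N \right)} = - \frac{28}{19} + N$ ($Y{\left(N \right)} = \left(-2 + N\right) - - \frac{10}{19} = \left(-2 + N\right) + \frac{10}{19} = - \frac{28}{19} + N$)
$- Y{\left(88 \right)} = - (- \frac{28}{19} + 88) = \left(-1\right) \frac{1644}{19} = - \frac{1644}{19}$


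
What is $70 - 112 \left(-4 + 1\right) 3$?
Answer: $1078$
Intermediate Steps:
$70 - 112 \left(-4 + 1\right) 3 = 70 - 112 \left(\left(-3\right) 3\right) = 70 - -1008 = 70 + 1008 = 1078$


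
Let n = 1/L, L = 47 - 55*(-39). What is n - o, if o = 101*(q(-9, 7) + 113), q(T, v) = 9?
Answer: -27009823/2192 ≈ -12322.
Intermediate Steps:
L = 2192 (L = 47 + 2145 = 2192)
o = 12322 (o = 101*(9 + 113) = 101*122 = 12322)
n = 1/2192 ≈ 0.00045620
n - o = 1/2192 - 1*12322 = 1/2192 - 12322 = -27009823/2192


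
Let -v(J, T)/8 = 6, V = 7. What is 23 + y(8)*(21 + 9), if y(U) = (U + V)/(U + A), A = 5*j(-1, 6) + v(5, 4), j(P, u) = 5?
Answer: -7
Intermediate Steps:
v(J, T) = -48 (v(J, T) = -8*6 = -48)
A = -23 (A = 5*5 - 48 = 25 - 48 = -23)
y(U) = (7 + U)/(-23 + U) (y(U) = (U + 7)/(U - 23) = (7 + U)/(-23 + U))
23 + y(8)*(21 + 9) = 23 + ((7 + 8)/(-23 + 8))*(21 + 9) = 23 + (15/(-15))*30 = 23 - 1/15*15*30 = 23 - 1*30 = 23 - 30 = -7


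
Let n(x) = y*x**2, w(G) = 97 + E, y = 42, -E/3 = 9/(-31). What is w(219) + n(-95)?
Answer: 11753584/31 ≈ 3.7915e+5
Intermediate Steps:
E = 27/31 (E = -27/(-31) = -27*(-1)/31 = -3*(-9/31) = 27/31 ≈ 0.87097)
w(G) = 3034/31 (w(G) = 97 + 27/31 = 3034/31)
n(x) = 42*x**2
w(219) + n(-95) = 3034/31 + 42*(-95)**2 = 3034/31 + 42*9025 = 3034/31 + 379050 = 11753584/31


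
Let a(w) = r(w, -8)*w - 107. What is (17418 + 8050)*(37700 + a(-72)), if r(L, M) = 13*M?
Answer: 1148122908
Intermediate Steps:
a(w) = -107 - 104*w (a(w) = (13*(-8))*w - 107 = -104*w - 107 = -107 - 104*w)
(17418 + 8050)*(37700 + a(-72)) = (17418 + 8050)*(37700 + (-107 - 104*(-72))) = 25468*(37700 + (-107 + 7488)) = 25468*(37700 + 7381) = 25468*45081 = 1148122908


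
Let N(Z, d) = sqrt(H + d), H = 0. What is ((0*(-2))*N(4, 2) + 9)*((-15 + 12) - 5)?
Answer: -72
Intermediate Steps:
N(Z, d) = sqrt(d) (N(Z, d) = sqrt(0 + d) = sqrt(d))
((0*(-2))*N(4, 2) + 9)*((-15 + 12) - 5) = ((0*(-2))*sqrt(2) + 9)*((-15 + 12) - 5) = (0*sqrt(2) + 9)*(-3 - 5) = (0 + 9)*(-8) = 9*(-8) = -72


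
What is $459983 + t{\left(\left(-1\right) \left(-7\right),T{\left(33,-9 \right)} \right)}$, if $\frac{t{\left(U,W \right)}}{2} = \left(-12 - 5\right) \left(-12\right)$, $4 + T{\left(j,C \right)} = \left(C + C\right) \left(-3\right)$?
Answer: $460391$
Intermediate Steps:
$T{\left(j,C \right)} = -4 - 6 C$ ($T{\left(j,C \right)} = -4 + \left(C + C\right) \left(-3\right) = -4 + 2 C \left(-3\right) = -4 - 6 C$)
$t{\left(U,W \right)} = 408$ ($t{\left(U,W \right)} = 2 \left(-12 - 5\right) \left(-12\right) = 2 \left(\left(-17\right) \left(-12\right)\right) = 2 \cdot 204 = 408$)
$459983 + t{\left(\left(-1\right) \left(-7\right),T{\left(33,-9 \right)} \right)} = 459983 + 408 = 460391$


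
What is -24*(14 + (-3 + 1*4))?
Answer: -360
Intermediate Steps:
-24*(14 + (-3 + 1*4)) = -24*(14 + (-3 + 4)) = -24*(14 + 1) = -24*15 = -360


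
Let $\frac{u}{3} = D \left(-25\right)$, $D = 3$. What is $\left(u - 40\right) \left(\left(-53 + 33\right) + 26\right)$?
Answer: $-1590$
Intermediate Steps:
$u = -225$ ($u = 3 \cdot 3 \left(-25\right) = 3 \left(-75\right) = -225$)
$\left(u - 40\right) \left(\left(-53 + 33\right) + 26\right) = \left(-225 - 40\right) \left(\left(-53 + 33\right) + 26\right) = - 265 \left(-20 + 26\right) = \left(-265\right) 6 = -1590$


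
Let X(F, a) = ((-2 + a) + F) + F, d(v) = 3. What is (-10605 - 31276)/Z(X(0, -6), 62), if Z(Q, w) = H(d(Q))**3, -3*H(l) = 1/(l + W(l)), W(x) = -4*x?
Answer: -824343723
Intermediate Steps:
H(l) = 1/(9*l) (H(l) = -1/(3*(l - 4*l)) = -(-1/(3*l))/3 = -(-1)/(9*l) = 1/(9*l))
X(F, a) = -2 + a + 2*F (X(F, a) = (-2 + F + a) + F = -2 + a + 2*F)
Z(Q, w) = 1/19683 (Z(Q, w) = ((1/9)/3)**3 = ((1/9)*(1/3))**3 = (1/27)**3 = 1/19683)
(-10605 - 31276)/Z(X(0, -6), 62) = (-10605 - 31276)/(1/19683) = -41881*19683 = -824343723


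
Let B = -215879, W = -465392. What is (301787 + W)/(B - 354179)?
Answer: 163605/570058 ≈ 0.28700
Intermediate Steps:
(301787 + W)/(B - 354179) = (301787 - 465392)/(-215879 - 354179) = -163605/(-570058) = -163605*(-1/570058) = 163605/570058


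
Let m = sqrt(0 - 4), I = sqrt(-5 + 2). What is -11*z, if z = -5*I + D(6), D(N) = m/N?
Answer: I*(-11/3 + 55*sqrt(3)) ≈ 91.596*I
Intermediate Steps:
I = I*sqrt(3) (I = sqrt(-3) = I*sqrt(3) ≈ 1.732*I)
m = 2*I (m = sqrt(-4) = 2*I ≈ 2.0*I)
D(N) = 2*I/N (D(N) = (2*I)/N = 2*I/N)
z = I/3 - 5*I*sqrt(3) (z = -5*I*sqrt(3) + 2*I/6 = -5*I*sqrt(3) + 2*I*(1/6) = -5*I*sqrt(3) + I/3 = I/3 - 5*I*sqrt(3) ≈ -8.3269*I)
-11*z = -11*I*(1 - 15*sqrt(3))/3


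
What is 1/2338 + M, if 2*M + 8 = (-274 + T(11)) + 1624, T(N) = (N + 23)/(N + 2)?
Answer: 20434133/30394 ≈ 672.31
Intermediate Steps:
T(N) = (23 + N)/(2 + N)
M = 8740/13 (M = -4 + ((-274 + (23 + 11)/(2 + 11)) + 1624)/2 = -4 + ((-274 + 34/13) + 1624)/2 = -4 + (-3528/13 + 1624)/2 = -4 + (½)*(17584/13) = -4 + 8792/13 = 8740/13 ≈ 672.31)
1/2338 + M = 1/2338 + 8740/13 = 20434133/30394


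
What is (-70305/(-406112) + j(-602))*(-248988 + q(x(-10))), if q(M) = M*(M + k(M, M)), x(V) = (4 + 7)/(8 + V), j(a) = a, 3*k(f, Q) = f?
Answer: 182535239661317/1218336 ≈ 1.4982e+8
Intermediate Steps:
k(f, Q) = f/3
x(V) = 11/(8 + V)
q(M) = 4*M²/3 (q(M) = M*(M + M/3) = M*(4*M/3) = 4*M²/3)
(-70305/(-406112) + j(-602))*(-248988 + q(x(-10))) = (-70305/(-406112) - 602)*(-248988 + 4*(11/(8 - 10))²/3) = (-70305*(-1/406112) - 602)*(-248988 + 4*(11/(-2))²/3) = (70305/406112 - 602)*(-248988 + 4*(11*(-½))²/3) = -244409119*(-248988 + 4*(-11/2)²/3)/406112 = -244409119*(-248988 + (4/3)*(121/4))/406112 = -244409119*(-248988 + 121/3)/406112 = -244409119/406112*(-746843/3) = 182535239661317/1218336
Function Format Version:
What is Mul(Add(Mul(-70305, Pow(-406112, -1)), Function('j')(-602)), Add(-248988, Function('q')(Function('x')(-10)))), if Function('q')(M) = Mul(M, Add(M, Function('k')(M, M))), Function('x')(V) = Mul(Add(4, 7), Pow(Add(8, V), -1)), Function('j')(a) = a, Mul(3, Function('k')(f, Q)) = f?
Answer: Rational(182535239661317, 1218336) ≈ 1.4982e+8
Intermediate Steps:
Function('k')(f, Q) = Mul(Rational(1, 3), f)
Function('x')(V) = Mul(11, Pow(Add(8, V), -1))
Function('q')(M) = Mul(Rational(4, 3), Pow(M, 2)) (Function('q')(M) = Mul(M, Add(M, Mul(Rational(1, 3), M))) = Mul(M, Mul(Rational(4, 3), M)) = Mul(Rational(4, 3), Pow(M, 2)))
Mul(Add(Mul(-70305, Pow(-406112, -1)), Function('j')(-602)), Add(-248988, Function('q')(Function('x')(-10)))) = Mul(Add(Mul(-70305, Pow(-406112, -1)), -602), Add(-248988, Mul(Rational(4, 3), Pow(Mul(11, Pow(Add(8, -10), -1)), 2)))) = Mul(Add(Mul(-70305, Rational(-1, 406112)), -602), Add(-248988, Mul(Rational(4, 3), Pow(Mul(11, Pow(-2, -1)), 2)))) = Mul(Add(Rational(70305, 406112), -602), Add(-248988, Mul(Rational(4, 3), Pow(Mul(11, Rational(-1, 2)), 2)))) = Mul(Rational(-244409119, 406112), Add(-248988, Mul(Rational(4, 3), Pow(Rational(-11, 2), 2)))) = Mul(Rational(-244409119, 406112), Add(-248988, Mul(Rational(4, 3), Rational(121, 4)))) = Mul(Rational(-244409119, 406112), Add(-248988, Rational(121, 3))) = Mul(Rational(-244409119, 406112), Rational(-746843, 3)) = Rational(182535239661317, 1218336)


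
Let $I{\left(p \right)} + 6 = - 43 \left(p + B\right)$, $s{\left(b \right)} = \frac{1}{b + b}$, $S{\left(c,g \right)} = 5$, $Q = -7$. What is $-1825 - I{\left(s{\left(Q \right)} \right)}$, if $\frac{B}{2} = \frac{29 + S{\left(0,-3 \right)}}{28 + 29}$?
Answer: $- \frac{1413077}{798} \approx -1770.8$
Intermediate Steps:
$B = \frac{68}{57}$ ($B = 2 \frac{29 + 5}{28 + 29} = 2 \cdot \frac{34}{57} = \frac{68}{57} \approx 1.193$)
$s{\left(b \right)} = \frac{1}{2 b}$
$I{\left(p \right)} = - \frac{3266}{57} - 43 p$ ($I{\left(p \right)} = -6 - 43 \left(p + \frac{68}{57}\right) = -6 - 43 \left(\frac{68}{57} + p\right) = -6 - \left(\frac{2924}{57} + 43 p\right) = - \frac{3266}{57} - 43 p$)
$-1825 - I{\left(s{\left(Q \right)} \right)} = -1825 - \left(- \frac{3266}{57} - 43 \frac{1}{2 \left(-7\right)}\right) = -1825 - \left(- \frac{3266}{57} - 43 \cdot \frac{1}{2} \left(- \frac{1}{7}\right)\right) = -1825 - \left(- \frac{3266}{57} - - \frac{43}{14}\right) = -1825 - \left(- \frac{3266}{57} + \frac{43}{14}\right) = -1825 - - \frac{43273}{798} = -1825 + \frac{43273}{798} = - \frac{1413077}{798}$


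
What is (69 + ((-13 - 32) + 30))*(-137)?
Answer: -7398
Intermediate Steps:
(69 + ((-13 - 32) + 30))*(-137) = (69 + (-45 + 30))*(-137) = (69 - 15)*(-137) = 54*(-137) = -7398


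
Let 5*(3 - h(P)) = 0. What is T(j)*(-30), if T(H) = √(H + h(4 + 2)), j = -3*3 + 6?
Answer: 0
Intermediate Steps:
j = -3 (j = -9 + 6 = -3)
h(P) = 3 (h(P) = 3 - ⅕*0 = 3 + 0 = 3)
T(H) = √(3 + H) (T(H) = √(H + 3) = √(3 + H))
T(j)*(-30) = √(3 - 3)*(-30) = √0*(-30) = 0*(-30) = 0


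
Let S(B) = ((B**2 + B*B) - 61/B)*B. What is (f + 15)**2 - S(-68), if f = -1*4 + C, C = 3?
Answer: 629121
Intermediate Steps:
f = -1 (f = -1*4 + 3 = -4 + 3 = -1)
S(B) = B*(-61/B + 2*B**2) (S(B) = ((B**2 + B**2) - 61/B)*B = (2*B**2 - 61/B)*B = (-61/B + 2*B**2)*B = B*(-61/B + 2*B**2))
(f + 15)**2 - S(-68) = (-1 + 15)**2 - (-61 + 2*(-68)**3) = 14**2 - (-61 + 2*(-314432)) = 196 - (-61 - 628864) = 196 - 1*(-628925) = 196 + 628925 = 629121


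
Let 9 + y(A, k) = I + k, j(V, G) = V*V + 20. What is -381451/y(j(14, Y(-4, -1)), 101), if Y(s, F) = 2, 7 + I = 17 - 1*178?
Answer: 381451/76 ≈ 5019.1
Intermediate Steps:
I = -168 (I = -7 + (17 - 1*178) = -7 + (17 - 178) = -7 - 161 = -168)
j(V, G) = 20 + V**2 (j(V, G) = V**2 + 20 = 20 + V**2)
y(A, k) = -177 + k (y(A, k) = -9 + (-168 + k) = -177 + k)
-381451/y(j(14, Y(-4, -1)), 101) = -381451/(-177 + 101) = -381451/(-76) = -381451*(-1/76) = 381451/76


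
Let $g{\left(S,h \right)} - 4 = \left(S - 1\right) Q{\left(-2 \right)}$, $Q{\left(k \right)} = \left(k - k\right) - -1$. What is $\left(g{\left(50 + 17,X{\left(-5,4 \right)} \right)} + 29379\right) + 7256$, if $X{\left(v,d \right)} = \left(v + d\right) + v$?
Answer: $36705$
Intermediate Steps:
$X{\left(v,d \right)} = d + 2 v$ ($X{\left(v,d \right)} = \left(d + v\right) + v = d + 2 v$)
$Q{\left(k \right)} = 1$ ($Q{\left(k \right)} = 0 + 1 = 1$)
$g{\left(S,h \right)} = 3 + S$ ($g{\left(S,h \right)} = 4 + \left(S - 1\right) 1 = 4 + \left(-1 + S\right) 1 = 4 + \left(-1 + S\right) = 3 + S$)
$\left(g{\left(50 + 17,X{\left(-5,4 \right)} \right)} + 29379\right) + 7256 = \left(\left(3 + \left(50 + 17\right)\right) + 29379\right) + 7256 = \left(\left(3 + 67\right) + 29379\right) + 7256 = \left(70 + 29379\right) + 7256 = 29449 + 7256 = 36705$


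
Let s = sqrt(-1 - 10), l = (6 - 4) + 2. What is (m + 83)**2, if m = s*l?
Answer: 6713 + 664*I*sqrt(11) ≈ 6713.0 + 2202.2*I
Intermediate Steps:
l = 4 (l = 2 + 2 = 4)
s = I*sqrt(11) (s = sqrt(-11) = I*sqrt(11) ≈ 3.3166*I)
m = 4*I*sqrt(11) (m = (I*sqrt(11))*4 = 4*I*sqrt(11) ≈ 13.266*I)
(m + 83)**2 = (4*I*sqrt(11) + 83)**2 = (83 + 4*I*sqrt(11))**2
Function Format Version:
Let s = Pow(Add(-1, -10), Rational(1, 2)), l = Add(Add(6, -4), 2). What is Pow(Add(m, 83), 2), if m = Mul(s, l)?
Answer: Add(6713, Mul(664, I, Pow(11, Rational(1, 2)))) ≈ Add(6713.0, Mul(2202.2, I))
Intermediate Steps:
l = 4 (l = Add(2, 2) = 4)
s = Mul(I, Pow(11, Rational(1, 2))) (s = Pow(-11, Rational(1, 2)) = Mul(I, Pow(11, Rational(1, 2))) ≈ Mul(3.3166, I))
m = Mul(4, I, Pow(11, Rational(1, 2))) (m = Mul(Mul(I, Pow(11, Rational(1, 2))), 4) = Mul(4, I, Pow(11, Rational(1, 2))) ≈ Mul(13.266, I))
Pow(Add(m, 83), 2) = Pow(Add(Mul(4, I, Pow(11, Rational(1, 2))), 83), 2) = Pow(Add(83, Mul(4, I, Pow(11, Rational(1, 2)))), 2)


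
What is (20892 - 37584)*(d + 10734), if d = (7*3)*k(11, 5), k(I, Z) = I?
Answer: -183027780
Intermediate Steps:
d = 231 (d = (7*3)*11 = 21*11 = 231)
(20892 - 37584)*(d + 10734) = (20892 - 37584)*(231 + 10734) = -16692*10965 = -183027780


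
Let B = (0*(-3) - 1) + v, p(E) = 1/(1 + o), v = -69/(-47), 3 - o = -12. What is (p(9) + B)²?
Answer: 159201/565504 ≈ 0.28152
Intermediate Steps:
o = 15 (o = 3 - 1*(-12) = 3 + 12 = 15)
v = 69/47 (v = -69*(-1/47) = 69/47 ≈ 1.4681)
p(E) = 1/16 (p(E) = 1/(1 + 15) = 1/16)
B = 22/47 (B = (0*(-3) - 1) + 69/47 = (0 - 1) + 69/47 = -1 + 69/47 = 22/47 ≈ 0.46809)
(p(9) + B)² = (1/16 + 22/47)² = (399/752)² = 159201/565504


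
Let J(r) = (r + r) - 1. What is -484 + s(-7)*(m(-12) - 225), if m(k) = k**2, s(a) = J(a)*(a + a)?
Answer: -17494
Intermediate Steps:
J(r) = -1 + 2*r (J(r) = 2*r - 1 = -1 + 2*r)
s(a) = 2*a*(-1 + 2*a) (s(a) = (-1 + 2*a)*(a + a) = (-1 + 2*a)*(2*a) = 2*a*(-1 + 2*a))
-484 + s(-7)*(m(-12) - 225) = -484 + (2*(-7)*(-1 + 2*(-7)))*((-12)**2 - 225) = -484 + (2*(-7)*(-1 - 14))*(144 - 225) = -484 + (2*(-7)*(-15))*(-81) = -484 + 210*(-81) = -484 - 17010 = -17494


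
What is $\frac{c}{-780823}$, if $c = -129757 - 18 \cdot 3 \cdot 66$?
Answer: $\frac{133321}{780823} \approx 0.17074$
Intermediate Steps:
$c = -133321$ ($c = -129757 - 54 \cdot 66 = -129757 - 3564 = -133321$)
$\frac{c}{-780823} = - \frac{133321}{-780823} = \left(-133321\right) \left(- \frac{1}{780823}\right) = \frac{133321}{780823}$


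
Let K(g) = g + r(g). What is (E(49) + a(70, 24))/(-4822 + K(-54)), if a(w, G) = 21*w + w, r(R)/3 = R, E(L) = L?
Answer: -1589/5038 ≈ -0.31540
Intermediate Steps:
r(R) = 3*R
a(w, G) = 22*w
K(g) = 4*g (K(g) = g + 3*g = 4*g)
(E(49) + a(70, 24))/(-4822 + K(-54)) = (49 + 22*70)/(-4822 + 4*(-54)) = (49 + 1540)/(-4822 - 216) = 1589/(-5038) = 1589*(-1/5038) = -1589/5038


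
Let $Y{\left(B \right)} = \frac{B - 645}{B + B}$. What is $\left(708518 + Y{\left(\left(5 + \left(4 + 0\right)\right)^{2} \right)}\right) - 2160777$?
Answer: $- \frac{39211087}{27} \approx -1.4523 \cdot 10^{6}$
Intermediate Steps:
$Y{\left(B \right)} = \frac{-645 + B}{2 B}$
$\left(708518 + Y{\left(\left(5 + \left(4 + 0\right)\right)^{2} \right)}\right) - 2160777 = \left(708518 + \frac{-645 + \left(5 + \left(4 + 0\right)\right)^{2}}{2 \left(5 + \left(4 + 0\right)\right)^{2}}\right) - 2160777 = \left(708518 + \frac{-645 + \left(5 + 4\right)^{2}}{2 \left(5 + 4\right)^{2}}\right) - 2160777 = \left(708518 + \frac{-645 + 9^{2}}{2 \cdot 9^{2}}\right) - 2160777 = \left(708518 + \frac{-645 + 81}{2 \cdot 81}\right) - 2160777 = \left(708518 + \frac{1}{2} \cdot \frac{1}{81} \left(-564\right)\right) - 2160777 = \left(708518 - \frac{94}{27}\right) - 2160777 = \frac{19129892}{27} - 2160777 = - \frac{39211087}{27}$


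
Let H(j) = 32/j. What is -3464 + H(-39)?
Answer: -135128/39 ≈ -3464.8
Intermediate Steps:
-3464 + H(-39) = -3464 + 32/(-39) = -3464 + 32*(-1/39) = -3464 - 32/39 = -135128/39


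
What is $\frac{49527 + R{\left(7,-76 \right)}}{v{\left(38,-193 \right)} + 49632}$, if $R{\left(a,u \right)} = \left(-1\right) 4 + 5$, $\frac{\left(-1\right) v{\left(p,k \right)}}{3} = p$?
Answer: $\frac{24764}{24759} \approx 1.0002$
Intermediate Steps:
$v{\left(p,k \right)} = - 3 p$
$R{\left(a,u \right)} = 1$ ($R{\left(a,u \right)} = -4 + 5 = 1$)
$\frac{49527 + R{\left(7,-76 \right)}}{v{\left(38,-193 \right)} + 49632} = \frac{49527 + 1}{\left(-3\right) 38 + 49632} = \frac{49528}{-114 + 49632} = \frac{49528}{49518} = 49528 \cdot \frac{1}{49518} = \frac{24764}{24759}$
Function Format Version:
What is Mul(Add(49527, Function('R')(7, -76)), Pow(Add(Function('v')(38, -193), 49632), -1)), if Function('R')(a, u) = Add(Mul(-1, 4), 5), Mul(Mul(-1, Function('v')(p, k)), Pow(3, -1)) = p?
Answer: Rational(24764, 24759) ≈ 1.0002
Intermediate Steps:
Function('v')(p, k) = Mul(-3, p)
Function('R')(a, u) = 1 (Function('R')(a, u) = Add(-4, 5) = 1)
Mul(Add(49527, Function('R')(7, -76)), Pow(Add(Function('v')(38, -193), 49632), -1)) = Mul(Add(49527, 1), Pow(Add(Mul(-3, 38), 49632), -1)) = Mul(49528, Pow(Add(-114, 49632), -1)) = Mul(49528, Pow(49518, -1)) = Mul(49528, Rational(1, 49518)) = Rational(24764, 24759)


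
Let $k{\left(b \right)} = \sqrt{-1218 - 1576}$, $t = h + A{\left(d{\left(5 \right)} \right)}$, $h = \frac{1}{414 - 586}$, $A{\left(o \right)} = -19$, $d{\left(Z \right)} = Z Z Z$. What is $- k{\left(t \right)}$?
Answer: $- i \sqrt{2794} \approx - 52.858 i$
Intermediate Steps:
$d{\left(Z \right)} = Z^{3}$ ($d{\left(Z \right)} = Z^{2} Z = Z^{3}$)
$h = - \frac{1}{172}$ ($h = \frac{1}{-172} = - \frac{1}{172} \approx -0.005814$)
$t = - \frac{3269}{172}$ ($t = - \frac{1}{172} - 19 = - \frac{3269}{172} \approx -19.006$)
$k{\left(b \right)} = i \sqrt{2794}$ ($k{\left(b \right)} = \sqrt{-2794} = i \sqrt{2794}$)
$- k{\left(t \right)} = - i \sqrt{2794}$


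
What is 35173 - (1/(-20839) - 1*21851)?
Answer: 1188323137/20839 ≈ 57024.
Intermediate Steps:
35173 - (1/(-20839) - 1*21851) = 35173 - (-1/20839 - 21851) = 35173 - 1*(-455352990/20839) = 35173 + 455352990/20839 = 1188323137/20839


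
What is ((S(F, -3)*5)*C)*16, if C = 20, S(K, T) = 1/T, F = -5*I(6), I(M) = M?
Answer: -1600/3 ≈ -533.33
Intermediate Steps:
F = -30 (F = -5*6 = -30)
((S(F, -3)*5)*C)*16 = ((5/(-3))*20)*16 = (-⅓*5*20)*16 = -5/3*20*16 = -100/3*16 = -1600/3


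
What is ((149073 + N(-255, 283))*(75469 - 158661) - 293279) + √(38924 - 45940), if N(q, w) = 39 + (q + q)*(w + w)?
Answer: 11608983937 + 2*I*√1754 ≈ 1.1609e+10 + 83.762*I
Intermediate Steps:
N(q, w) = 39 + 4*q*w (N(q, w) = 39 + (2*q)*(2*w) = 39 + 4*q*w)
((149073 + N(-255, 283))*(75469 - 158661) - 293279) + √(38924 - 45940) = ((149073 + (39 + 4*(-255)*283))*(75469 - 158661) - 293279) + √(38924 - 45940) = ((149073 + (39 - 288660))*(-83192) - 293279) + √(-7016) = ((149073 - 288621)*(-83192) - 293279) + 2*I*√1754 = (-139548*(-83192) - 293279) + 2*I*√1754 = (11609277216 - 293279) + 2*I*√1754 = 11608983937 + 2*I*√1754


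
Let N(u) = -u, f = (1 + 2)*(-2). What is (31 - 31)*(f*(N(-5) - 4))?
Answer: 0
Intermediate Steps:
f = -6 (f = 3*(-2) = -6)
(31 - 31)*(f*(N(-5) - 4)) = (31 - 31)*(-6*(-1*(-5) - 4)) = 0*(-6*(5 - 4)) = 0*(-6*1) = 0*(-6) = 0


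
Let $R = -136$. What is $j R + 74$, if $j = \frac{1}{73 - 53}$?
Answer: $\frac{336}{5} \approx 67.2$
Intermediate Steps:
$j = \frac{1}{20} \approx 0.05$
$j R + 74 = \frac{1}{20} \left(-136\right) + 74 = - \frac{34}{5} + 74 = \frac{336}{5}$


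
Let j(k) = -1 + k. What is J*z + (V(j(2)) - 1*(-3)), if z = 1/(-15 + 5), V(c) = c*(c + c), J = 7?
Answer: 43/10 ≈ 4.3000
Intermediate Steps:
V(c) = 2*c² (V(c) = c*(2*c) = 2*c²)
z = -⅒ (z = 1/(-10) = -⅒ ≈ -0.10000)
J*z + (V(j(2)) - 1*(-3)) = 7*(-⅒) + (2*(-1 + 2)² - 1*(-3)) = -7/10 + (2*1² + 3) = -7/10 + (2*1 + 3) = -7/10 + (2 + 3) = -7/10 + 5 = 43/10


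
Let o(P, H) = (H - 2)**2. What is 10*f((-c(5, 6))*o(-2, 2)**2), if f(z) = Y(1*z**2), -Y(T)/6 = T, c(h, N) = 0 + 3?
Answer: 0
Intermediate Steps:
c(h, N) = 3
o(P, H) = (-2 + H)**2
Y(T) = -6*T
f(z) = -6*z**2
10*f((-c(5, 6))*o(-2, 2)**2) = 10*(-6*9*(-2 + 2)**8) = 10*(-6*(-3*(0**2)**2)**2) = 10*(-6*(-3*0**2)**2) = 10*(-6*(-3*0)**2) = 10*(-6*0**2) = 10*(-6*0) = 10*0 = 0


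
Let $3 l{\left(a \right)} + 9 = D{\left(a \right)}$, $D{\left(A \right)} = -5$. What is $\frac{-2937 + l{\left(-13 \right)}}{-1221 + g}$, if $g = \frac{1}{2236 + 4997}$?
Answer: $\frac{21277075}{8831492} \approx 2.4092$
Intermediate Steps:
$l{\left(a \right)} = - \frac{14}{3}$ ($l{\left(a \right)} = -3 + \frac{1}{3} \left(-5\right) = -3 - \frac{5}{3} = - \frac{14}{3}$)
$g = \frac{1}{7233} \approx 0.00013826$
$\frac{-2937 + l{\left(-13 \right)}}{-1221 + g} = \frac{-2937 - \frac{14}{3}}{-1221 + \frac{1}{7233}} = - \frac{8825}{3 \left(- \frac{8831492}{7233}\right)} = \left(- \frac{8825}{3}\right) \left(- \frac{7233}{8831492}\right) = \frac{21277075}{8831492}$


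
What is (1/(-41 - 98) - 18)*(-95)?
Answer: 237785/139 ≈ 1710.7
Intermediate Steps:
(1/(-41 - 98) - 18)*(-95) = (1/(-139) - 18)*(-95) = (-1/139 - 18)*(-95) = -2503/139*(-95) = 237785/139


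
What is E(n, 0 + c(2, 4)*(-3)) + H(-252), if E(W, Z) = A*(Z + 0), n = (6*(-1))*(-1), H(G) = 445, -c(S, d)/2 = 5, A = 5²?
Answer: 1195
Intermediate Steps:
A = 25
c(S, d) = -10 (c(S, d) = -2*5 = -10)
n = 6 (n = -6*(-1) = 6)
E(W, Z) = 25*Z (E(W, Z) = 25*(Z + 0) = 25*Z)
E(n, 0 + c(2, 4)*(-3)) + H(-252) = 25*(0 - 10*(-3)) + 445 = 25*(0 + 30) + 445 = 25*30 + 445 = 750 + 445 = 1195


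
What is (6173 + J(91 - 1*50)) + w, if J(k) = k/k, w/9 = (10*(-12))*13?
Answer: -7866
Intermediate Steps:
w = -14040 (w = 9*((10*(-12))*13) = 9*(-120*13) = 9*(-1560) = -14040)
J(k) = 1
(6173 + J(91 - 1*50)) + w = (6173 + 1) - 14040 = 6174 - 14040 = -7866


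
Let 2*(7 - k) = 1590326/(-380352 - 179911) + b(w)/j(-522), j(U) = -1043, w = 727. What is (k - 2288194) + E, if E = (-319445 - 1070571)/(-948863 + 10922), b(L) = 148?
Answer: -23662839146187243616/10341318206373 ≈ -2.2882e+6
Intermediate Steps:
E = 1390016/937941 (E = -1390016/(-937941) = -1390016*(-1/937941) = 1390016/937941 ≈ 1.4820)
k = 4961294634/584354309 (k = 7 - (1590326/(-380352 - 179911) + 148/(-1043))/2 = 7 - (1590326/(-560263) + 148*(-1/1043))/2 = 7 - (1590326*(-1/560263) - 148/1043)/2 = 7 - (-1590326/560263 - 148/1043)/2 = 7 - ½*(-1741628942/584354309) = 7 + 870814471/584354309 = 4961294634/584354309 ≈ 8.4902)
(k - 2288194) + E = (4961294634/584354309 - 2288194) + 1390016/937941 = -1337111062433312/584354309 + 1390016/937941 = -23662839146187243616/10341318206373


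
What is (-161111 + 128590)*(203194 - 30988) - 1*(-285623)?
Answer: -5600025703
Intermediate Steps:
(-161111 + 128590)*(203194 - 30988) - 1*(-285623) = -32521*172206 + 285623 = -5600311326 + 285623 = -5600025703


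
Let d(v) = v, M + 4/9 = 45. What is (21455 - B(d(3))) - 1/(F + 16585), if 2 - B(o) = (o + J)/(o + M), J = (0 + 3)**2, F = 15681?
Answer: 74066538361/3452462 ≈ 21453.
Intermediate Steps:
M = 401/9 (M = -4/9 + 45 = 401/9 ≈ 44.556)
J = 9 (J = 3**2 = 9)
B(o) = 2 - (9 + o)/(401/9 + o) (B(o) = 2 - (o + 9)/(o + 401/9) = 2 - (9 + o)/(401/9 + o))
(21455 - B(d(3))) - 1/(F + 16585) = (21455 - (721 + 9*3)/(401 + 9*3)) - 1/(15681 + 16585) = (21455 - (721 + 27)/(401 + 27)) - 1/32266 = (21455 - 748/428) - 1*1/32266 = (21455 - 748/428) - 1/32266 = (21455 - 1*187/107) - 1/32266 = (21455 - 187/107) - 1/32266 = 2295498/107 - 1/32266 = 74066538361/3452462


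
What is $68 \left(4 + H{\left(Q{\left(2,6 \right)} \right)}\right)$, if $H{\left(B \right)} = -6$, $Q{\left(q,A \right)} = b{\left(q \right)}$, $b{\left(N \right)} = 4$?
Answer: $-136$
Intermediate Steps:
$Q{\left(q,A \right)} = 4$
$68 \left(4 + H{\left(Q{\left(2,6 \right)} \right)}\right) = 68 \left(4 - 6\right) = 68 \left(-2\right) = -136$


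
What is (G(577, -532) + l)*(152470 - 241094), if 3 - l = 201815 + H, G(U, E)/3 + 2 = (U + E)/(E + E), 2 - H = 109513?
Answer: 1088023366074/133 ≈ 8.1806e+9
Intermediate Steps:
H = -109511 (H = 2 - 1*109513 = 2 - 109513 = -109511)
G(U, E) = -6 + 3*(E + U)/(2*E) (G(U, E) = -6 + 3*((U + E)/(E + E)) = -6 + 3*((E + U)/((2*E))) = -6 + 3*((E + U)*(1/(2*E))) = -6 + 3*((E + U)/(2*E)) = -6 + 3*(E + U)/(2*E))
l = -92301 (l = 3 - (201815 - 109511) = 3 - 1*92304 = 3 - 92304 = -92301)
(G(577, -532) + l)*(152470 - 241094) = ((3/2)*(577 - 3*(-532))/(-532) - 92301)*(152470 - 241094) = ((3/2)*(-1/532)*(577 + 1596) - 92301)*(-88624) = ((3/2)*(-1/532)*2173 - 92301)*(-88624) = (-6519/1064 - 92301)*(-88624) = -98214783/1064*(-88624) = 1088023366074/133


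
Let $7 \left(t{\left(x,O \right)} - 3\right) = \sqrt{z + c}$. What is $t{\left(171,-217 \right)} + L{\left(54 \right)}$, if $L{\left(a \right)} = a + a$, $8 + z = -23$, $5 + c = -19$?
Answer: $111 + \frac{i \sqrt{55}}{7} \approx 111.0 + 1.0595 i$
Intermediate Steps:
$c = -24$ ($c = -5 - 19 = -24$)
$z = -31$ ($z = -8 - 23 = -31$)
$L{\left(a \right)} = 2 a$
$t{\left(x,O \right)} = 3 + \frac{i \sqrt{55}}{7}$ ($t{\left(x,O \right)} = 3 + \frac{\sqrt{-31 - 24}}{7} = 3 + \frac{\sqrt{-55}}{7} = 3 + \frac{i \sqrt{55}}{7}$)
$t{\left(171,-217 \right)} + L{\left(54 \right)} = \left(3 + \frac{i \sqrt{55}}{7}\right) + 2 \cdot 54 = \left(3 + \frac{i \sqrt{55}}{7}\right) + 108 = 111 + \frac{i \sqrt{55}}{7}$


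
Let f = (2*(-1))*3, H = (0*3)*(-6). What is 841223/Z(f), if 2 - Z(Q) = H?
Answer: 841223/2 ≈ 4.2061e+5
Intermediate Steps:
H = 0 (H = 0*(-6) = 0)
f = -6 (f = -2*3 = -6)
Z(Q) = 2 (Z(Q) = 2 - 1*0 = 2 + 0 = 2)
841223/Z(f) = 841223/2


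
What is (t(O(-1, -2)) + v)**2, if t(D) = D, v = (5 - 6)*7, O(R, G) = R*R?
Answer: 36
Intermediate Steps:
O(R, G) = R**2
v = -7 (v = -1*7 = -7)
(t(O(-1, -2)) + v)**2 = ((-1)**2 - 7)**2 = (1 - 7)**2 = (-6)**2 = 36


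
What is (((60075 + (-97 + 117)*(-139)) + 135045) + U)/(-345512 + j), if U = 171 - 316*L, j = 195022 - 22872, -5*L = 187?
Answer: -1021647/866810 ≈ -1.1786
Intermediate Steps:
L = -187/5 (L = -1/5*187 = -187/5 ≈ -37.400)
j = 172150
U = 59947/5 (U = 171 - 316*(-187/5) = 171 + 59092/5 = 59947/5 ≈ 11989.)
(((60075 + (-97 + 117)*(-139)) + 135045) + U)/(-345512 + j) = (((60075 + (-97 + 117)*(-139)) + 135045) + 59947/5)/(-345512 + 172150) = (((60075 + 20*(-139)) + 135045) + 59947/5)/(-173362) = (((60075 - 2780) + 135045) + 59947/5)*(-1/173362) = ((57295 + 135045) + 59947/5)*(-1/173362) = (192340 + 59947/5)*(-1/173362) = (1021647/5)*(-1/173362) = -1021647/866810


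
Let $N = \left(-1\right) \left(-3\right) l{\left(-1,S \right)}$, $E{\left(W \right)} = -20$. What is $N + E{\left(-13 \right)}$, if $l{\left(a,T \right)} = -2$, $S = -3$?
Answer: $-26$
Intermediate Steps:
$N = -6$ ($N = \left(-1\right) \left(-3\right) \left(-2\right) = 3 \left(-2\right) = -6$)
$N + E{\left(-13 \right)} = -6 - 20 = -26$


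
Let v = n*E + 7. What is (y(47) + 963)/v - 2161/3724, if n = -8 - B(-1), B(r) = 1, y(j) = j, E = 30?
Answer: -4329583/979412 ≈ -4.4206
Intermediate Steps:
n = -9 (n = -8 - 1*1 = -8 - 1 = -9)
v = -263 (v = -9*30 + 7 = -270 + 7 = -263)
(y(47) + 963)/v - 2161/3724 = (47 + 963)/(-263) - 2161/3724 = 1010*(-1/263) - 2161*1/3724 = -1010/263 - 2161/3724 = -4329583/979412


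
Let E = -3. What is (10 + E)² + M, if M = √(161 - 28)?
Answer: 49 + √133 ≈ 60.533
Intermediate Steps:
M = √133 ≈ 11.533
(10 + E)² + M = (10 - 3)² + √133 = 7² + √133 = 49 + √133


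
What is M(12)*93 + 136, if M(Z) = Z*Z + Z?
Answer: 14644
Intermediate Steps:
M(Z) = Z + Z² (M(Z) = Z² + Z = Z + Z²)
M(12)*93 + 136 = (12*(1 + 12))*93 + 136 = (12*13)*93 + 136 = 156*93 + 136 = 14508 + 136 = 14644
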